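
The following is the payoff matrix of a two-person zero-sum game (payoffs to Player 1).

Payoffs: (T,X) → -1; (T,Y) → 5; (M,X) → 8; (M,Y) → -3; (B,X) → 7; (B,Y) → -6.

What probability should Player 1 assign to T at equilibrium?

Row minima: T → -1, M → -3, B → -6; maximin = -1.
Column maxima: X → 8, Y → 5; minimax = 5.
-1 ≠ 5, so there is no saddle point; optimal play is mixed.
B is strictly dominated by M, so Player 1 never plays it.
On the remaining 2×2 (T, M vs X, Y):
Let Player 1 play T with probability p. Expected payoff against X: (-1)p + 8(1−p) = −9p + 8; against Y: 5p + (-3)(1−p) = 8p − 3.
Setting these equal: −9p + 8 = 8p − 3 ⇒ −17p = -11 ⇒ p = 11/17, and the value is (-9)·(11/17) + 8 = 37/17.
For Player 2: with q = P(X), equating T's and M's payoffs gives −6q + 5 = 11q − 3 ⇒ q = 8/17.

11/17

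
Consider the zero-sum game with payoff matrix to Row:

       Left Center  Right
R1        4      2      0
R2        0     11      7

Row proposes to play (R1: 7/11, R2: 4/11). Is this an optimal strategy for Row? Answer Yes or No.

Yes

Against Left this mix gives (7/11)·4 + (4/11)·0 = 28/11.
Against Center this mix gives (7/11)·2 + (4/11)·11 = 58/11.
Against Right this mix gives (7/11)·0 + (4/11)·7 = 28/11.
All of Column's active replies (Left, Right) yield 28/11, and no column does worse for Row. The mix makes Column indifferent and guarantees 28/11, so it is optimal.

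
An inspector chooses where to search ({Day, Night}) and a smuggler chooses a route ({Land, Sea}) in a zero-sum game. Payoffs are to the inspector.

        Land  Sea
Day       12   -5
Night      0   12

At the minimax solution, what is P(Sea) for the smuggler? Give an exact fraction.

12/29

Row minima: Day → -5, Night → 0; maximin = 0.
Column maxima: Land → 12, Sea → 12; minimax = 12.
0 ≠ 12, so there is no saddle point; optimal play is mixed.
Let the inspector play Day with probability p. Expected payoff against Land: 12p + 0(1−p) = 12p; against Sea: (-5)p + 12(1−p) = −17p + 12.
Setting these equal: 12p = −17p + 12 ⇒ 29p = 12 ⇒ p = 12/29, and the value is (12)·(12/29) = 144/29.
For the smuggler: with q = P(Land), equating Day's and Night's payoffs gives 17q − 5 = −12q + 12 ⇒ q = 17/29.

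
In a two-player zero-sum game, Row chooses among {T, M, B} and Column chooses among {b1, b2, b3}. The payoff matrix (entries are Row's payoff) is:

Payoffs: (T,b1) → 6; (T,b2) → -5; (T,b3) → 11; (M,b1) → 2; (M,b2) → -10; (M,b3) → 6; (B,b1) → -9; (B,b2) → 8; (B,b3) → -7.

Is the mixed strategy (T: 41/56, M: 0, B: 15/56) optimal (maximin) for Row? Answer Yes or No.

No

Against b1 this mix gives (41/56)·6 + (15/56)·(-9) = 111/56.
Against b2 this mix gives (41/56)·(-5) + (15/56)·8 = -85/56.
Against b3 this mix gives (41/56)·11 + (15/56)·(-7) = 173/28.
Column will play b2, holding Row to -85/56. Shifting weight toward the row that does better against b2 would raise this floor (the equalizing mix achieves 3/28 against both b2 and b1), so the proposed strategy is not optimal.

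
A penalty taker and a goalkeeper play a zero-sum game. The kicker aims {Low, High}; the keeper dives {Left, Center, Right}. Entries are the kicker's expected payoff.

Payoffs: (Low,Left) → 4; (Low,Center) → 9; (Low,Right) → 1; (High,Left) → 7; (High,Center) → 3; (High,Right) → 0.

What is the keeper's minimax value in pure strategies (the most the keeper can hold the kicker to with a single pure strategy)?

Column maxima: Left → 7, Center → 9, Right → 1.
The smallest of these is 1.

1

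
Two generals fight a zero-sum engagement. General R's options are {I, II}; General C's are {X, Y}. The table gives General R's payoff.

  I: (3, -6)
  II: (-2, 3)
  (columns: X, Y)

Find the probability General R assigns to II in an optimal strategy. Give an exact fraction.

Row minima: I → -6, II → -2; maximin = -2.
Column maxima: X → 3, Y → 3; minimax = 3.
-2 ≠ 3, so there is no saddle point; optimal play is mixed.
Let General R play I with probability p. Expected payoff against X: 3p + (-2)(1−p) = 5p − 2; against Y: (-6)p + 3(1−p) = −9p + 3.
Setting these equal: 5p − 2 = −9p + 3 ⇒ 14p = 5 ⇒ p = 5/14, and the value is (5)·(5/14) − 2 = -3/14.
For General C: with q = P(X), equating I's and II's payoffs gives 9q − 6 = −5q + 3 ⇒ q = 9/14.

9/14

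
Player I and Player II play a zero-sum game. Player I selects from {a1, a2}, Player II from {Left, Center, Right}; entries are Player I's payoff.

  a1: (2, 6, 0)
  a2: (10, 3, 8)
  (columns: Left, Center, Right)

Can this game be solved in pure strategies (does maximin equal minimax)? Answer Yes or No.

No

Row minima: a1 → 0, a2 → 3; maximin = 3.
Column maxima: Left → 10, Center → 6, Right → 8; minimax = 6.
3 ≠ 6, so no pure-strategy equilibrium exists.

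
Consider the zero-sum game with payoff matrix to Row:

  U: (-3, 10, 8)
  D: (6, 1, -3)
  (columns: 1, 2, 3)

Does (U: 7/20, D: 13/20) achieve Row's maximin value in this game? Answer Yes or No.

No

Against 1 this mix gives (7/20)·(-3) + (13/20)·6 = 57/20.
Against 2 this mix gives (7/20)·10 + (13/20)·1 = 83/20.
Against 3 this mix gives (7/20)·8 + (13/20)·(-3) = 17/20.
Column will play 3, holding Row to 17/20. Shifting weight toward the row that does better against 3 would raise this floor (the equalizing mix achieves 39/20 against both 3 and 1), so the proposed strategy is not optimal.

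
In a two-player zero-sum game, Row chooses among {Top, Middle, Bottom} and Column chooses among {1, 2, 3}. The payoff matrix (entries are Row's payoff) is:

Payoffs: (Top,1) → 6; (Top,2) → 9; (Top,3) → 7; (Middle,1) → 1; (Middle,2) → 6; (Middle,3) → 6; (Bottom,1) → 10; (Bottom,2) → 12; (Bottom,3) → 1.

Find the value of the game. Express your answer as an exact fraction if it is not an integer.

Row minima: Top → 6, Middle → 1, Bottom → 1; maximin = 6.
Column maxima: 1 → 10, 2 → 12, 3 → 7; minimax = 7.
6 ≠ 7, so there is no saddle point; optimal play is mixed.
Middle is strictly dominated by Top, so Row never plays it.
2 is strictly dominated by 1 (it gives Row strictly more in every row), so Column never plays it.
On the remaining 2×2 (Top, Bottom vs 1, 3):
Let Row play Top with probability p. Expected payoff against 1: 6p + 10(1−p) = −4p + 10; against 3: 7p + 1(1−p) = 6p + 1.
Setting these equal: −4p + 10 = 6p + 1 ⇒ −10p = -9 ⇒ p = 9/10, and the value is (-4)·(9/10) + 10 = 32/5.
For Column: with q = P(1), equating Top's and Bottom's payoffs gives −q + 7 = 9q + 1 ⇒ q = 3/5.

32/5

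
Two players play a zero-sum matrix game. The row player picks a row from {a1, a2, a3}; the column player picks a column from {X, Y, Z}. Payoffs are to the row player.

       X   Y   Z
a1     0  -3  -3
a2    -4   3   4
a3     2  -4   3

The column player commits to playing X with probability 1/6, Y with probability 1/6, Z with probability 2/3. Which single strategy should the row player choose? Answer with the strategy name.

a2

Expected payoff of a1: (1/6)·0 + (1/6)·(-3) + (2/3)·(-3) = -5/2.
Expected payoff of a2: (1/6)·(-4) + (1/6)·3 + (2/3)·4 = 5/2.
Expected payoff of a3: (1/6)·2 + (1/6)·(-4) + (2/3)·3 = 5/3.
The largest is 5/2, so the row player's best response is a2.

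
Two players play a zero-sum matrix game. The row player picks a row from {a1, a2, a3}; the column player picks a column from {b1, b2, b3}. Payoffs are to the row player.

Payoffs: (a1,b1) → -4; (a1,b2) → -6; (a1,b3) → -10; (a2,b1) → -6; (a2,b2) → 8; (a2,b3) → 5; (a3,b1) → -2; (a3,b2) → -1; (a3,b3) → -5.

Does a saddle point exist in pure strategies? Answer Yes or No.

Row minima: a1 → -10, a2 → -6, a3 → -5; maximin = -5.
Column maxima: b1 → -2, b2 → 8, b3 → 5; minimax = -2.
-5 ≠ -2, so no pure-strategy equilibrium exists.

No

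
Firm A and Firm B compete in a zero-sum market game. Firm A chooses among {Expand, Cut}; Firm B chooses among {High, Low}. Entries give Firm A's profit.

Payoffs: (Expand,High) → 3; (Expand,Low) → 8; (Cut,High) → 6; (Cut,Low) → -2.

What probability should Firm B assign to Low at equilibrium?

3/13

Row minima: Expand → 3, Cut → -2; maximin = 3.
Column maxima: High → 6, Low → 8; minimax = 6.
3 ≠ 6, so there is no saddle point; optimal play is mixed.
Let Firm A play Expand with probability p. Expected payoff against High: 3p + 6(1−p) = −3p + 6; against Low: 8p + (-2)(1−p) = 10p − 2.
Setting these equal: −3p + 6 = 10p − 2 ⇒ −13p = -8 ⇒ p = 8/13, and the value is (-3)·(8/13) + 6 = 54/13.
For Firm B: with q = P(High), equating Expand's and Cut's payoffs gives −5q + 8 = 8q − 2 ⇒ q = 10/13.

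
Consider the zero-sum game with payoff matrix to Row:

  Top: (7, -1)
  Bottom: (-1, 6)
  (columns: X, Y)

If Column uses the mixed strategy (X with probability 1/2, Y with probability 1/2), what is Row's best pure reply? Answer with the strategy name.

Top

Expected payoff of Top: (1/2)·7 + (1/2)·(-1) = 3.
Expected payoff of Bottom: (1/2)·(-1) + (1/2)·6 = 5/2.
The largest is 3, so Row's best response is Top.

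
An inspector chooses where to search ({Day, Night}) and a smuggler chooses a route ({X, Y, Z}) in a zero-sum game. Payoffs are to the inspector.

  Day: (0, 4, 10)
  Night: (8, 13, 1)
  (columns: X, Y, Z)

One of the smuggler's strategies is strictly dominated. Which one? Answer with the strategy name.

Y

X holds the inspector's payoff strictly below Y in every row: 0 < 4, 8 < 13.
So Y is strictly dominated for the smuggler.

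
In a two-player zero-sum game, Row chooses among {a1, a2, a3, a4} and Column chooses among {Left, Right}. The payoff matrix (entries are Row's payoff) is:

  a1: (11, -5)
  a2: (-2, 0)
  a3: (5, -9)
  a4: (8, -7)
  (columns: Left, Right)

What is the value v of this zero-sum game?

Row minima: a1 → -5, a2 → -2, a3 → -9, a4 → -7; maximin = -2.
Column maxima: Left → 11, Right → 0; minimax = 0.
-2 ≠ 0, so there is no saddle point; optimal play is mixed.
a3 is strictly dominated by a1, so Row never plays it.
a4 is strictly dominated by a1, so Row never plays it.
On the remaining 2×2 (a1, a2 vs Left, Right):
Let Row play a1 with probability p. Expected payoff against Left: 11p + (-2)(1−p) = 13p − 2; against Right: (-5)p + 0(1−p) = −5p.
Setting these equal: 13p − 2 = −5p ⇒ 18p = 2 ⇒ p = 1/9, and the value is (13)·(1/9) − 2 = -5/9.
For Column: with q = P(Left), equating a1's and a2's payoffs gives 16q − 5 = −2q ⇒ q = 5/18.

-5/9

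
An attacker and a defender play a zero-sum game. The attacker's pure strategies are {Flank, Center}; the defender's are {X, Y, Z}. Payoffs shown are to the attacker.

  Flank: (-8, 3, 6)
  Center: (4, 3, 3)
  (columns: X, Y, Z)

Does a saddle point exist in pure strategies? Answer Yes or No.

Yes

Row minima: Flank → -8, Center → 3; maximin = 3.
Column maxima: X → 4, Y → 3, Z → 6; minimax = 3.
maximin = minimax = 3, so a saddle point exists.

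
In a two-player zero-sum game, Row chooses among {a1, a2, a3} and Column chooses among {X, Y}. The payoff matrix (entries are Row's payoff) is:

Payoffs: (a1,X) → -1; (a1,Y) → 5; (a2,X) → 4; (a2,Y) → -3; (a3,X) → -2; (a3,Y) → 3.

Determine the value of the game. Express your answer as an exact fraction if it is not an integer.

Row minima: a1 → -1, a2 → -3, a3 → -2; maximin = -1.
Column maxima: X → 4, Y → 5; minimax = 4.
-1 ≠ 4, so there is no saddle point; optimal play is mixed.
a3 is strictly dominated by a1, so Row never plays it.
On the remaining 2×2 (a1, a2 vs X, Y):
Let Row play a1 with probability p. Expected payoff against X: (-1)p + 4(1−p) = −5p + 4; against Y: 5p + (-3)(1−p) = 8p − 3.
Setting these equal: −5p + 4 = 8p − 3 ⇒ −13p = -7 ⇒ p = 7/13, and the value is (-5)·(7/13) + 4 = 17/13.
For Column: with q = P(X), equating a1's and a2's payoffs gives −6q + 5 = 7q − 3 ⇒ q = 8/13.

17/13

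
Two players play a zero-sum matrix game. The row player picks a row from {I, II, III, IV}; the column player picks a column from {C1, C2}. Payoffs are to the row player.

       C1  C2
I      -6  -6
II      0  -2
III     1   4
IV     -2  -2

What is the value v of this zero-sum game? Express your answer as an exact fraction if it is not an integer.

1

Row minima: I → -6, II → -2, III → 1, IV → -2; maximin = 1.
Column maxima: C1 → 1, C2 → 4; minimax = 1.
Since maximin = minimax = 1, there is a saddle point and the value is 1.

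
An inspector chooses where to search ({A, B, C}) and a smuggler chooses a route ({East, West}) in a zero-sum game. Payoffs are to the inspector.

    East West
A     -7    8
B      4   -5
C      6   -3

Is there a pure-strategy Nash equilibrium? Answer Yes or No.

No

Row minima: A → -7, B → -5, C → -3; maximin = -3.
Column maxima: East → 6, West → 8; minimax = 6.
-3 ≠ 6, so no pure-strategy equilibrium exists.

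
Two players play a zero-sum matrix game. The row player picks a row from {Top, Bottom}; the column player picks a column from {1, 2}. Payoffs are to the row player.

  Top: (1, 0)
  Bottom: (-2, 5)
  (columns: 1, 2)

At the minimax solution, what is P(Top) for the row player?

Row minima: Top → 0, Bottom → -2; maximin = 0.
Column maxima: 1 → 1, 2 → 5; minimax = 1.
0 ≠ 1, so there is no saddle point; optimal play is mixed.
Let the row player play Top with probability p. Expected payoff against 1: 1p + (-2)(1−p) = 3p − 2; against 2: 0p + 5(1−p) = −5p + 5.
Setting these equal: 3p − 2 = −5p + 5 ⇒ 8p = 7 ⇒ p = 7/8, and the value is (3)·(7/8) − 2 = 5/8.
For the column player: with q = P(1), equating Top's and Bottom's payoffs gives q = −7q + 5 ⇒ q = 5/8.

7/8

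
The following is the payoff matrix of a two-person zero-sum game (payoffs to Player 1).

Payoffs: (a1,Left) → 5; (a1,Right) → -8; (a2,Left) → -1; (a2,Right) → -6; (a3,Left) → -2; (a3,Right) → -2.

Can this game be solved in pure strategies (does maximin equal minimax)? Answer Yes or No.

Yes

Row minima: a1 → -8, a2 → -6, a3 → -2; maximin = -2.
Column maxima: Left → 5, Right → -2; minimax = -2.
maximin = minimax = -2, so a saddle point exists.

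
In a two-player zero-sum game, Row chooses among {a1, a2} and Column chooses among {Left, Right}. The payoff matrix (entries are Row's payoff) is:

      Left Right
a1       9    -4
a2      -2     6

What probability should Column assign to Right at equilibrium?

Row minima: a1 → -4, a2 → -2; maximin = -2.
Column maxima: Left → 9, Right → 6; minimax = 6.
-2 ≠ 6, so there is no saddle point; optimal play is mixed.
Let Row play a1 with probability p. Expected payoff against Left: 9p + (-2)(1−p) = 11p − 2; against Right: (-4)p + 6(1−p) = −10p + 6.
Setting these equal: 11p − 2 = −10p + 6 ⇒ 21p = 8 ⇒ p = 8/21, and the value is (11)·(8/21) − 2 = 46/21.
For Column: with q = P(Left), equating a1's and a2's payoffs gives 13q − 4 = −8q + 6 ⇒ q = 10/21.

11/21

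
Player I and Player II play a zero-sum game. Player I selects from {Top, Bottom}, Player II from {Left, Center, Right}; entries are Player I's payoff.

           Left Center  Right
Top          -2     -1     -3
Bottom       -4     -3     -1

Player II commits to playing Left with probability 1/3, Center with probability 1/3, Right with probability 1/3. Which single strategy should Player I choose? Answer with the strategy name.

Top

Expected payoff of Top: (1/3)·(-2) + (1/3)·(-1) + (1/3)·(-3) = -2.
Expected payoff of Bottom: (1/3)·(-4) + (1/3)·(-3) + (1/3)·(-1) = -8/3.
The largest is -2, so Player I's best response is Top.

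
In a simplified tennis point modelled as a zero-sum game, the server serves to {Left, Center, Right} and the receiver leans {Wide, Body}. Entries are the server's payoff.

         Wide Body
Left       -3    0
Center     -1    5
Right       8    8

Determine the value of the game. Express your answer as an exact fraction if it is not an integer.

Row minima: Left → -3, Center → -1, Right → 8; maximin = 8.
Column maxima: Wide → 8, Body → 8; minimax = 8.
Since maximin = minimax = 8, there is a saddle point and the value is 8.

8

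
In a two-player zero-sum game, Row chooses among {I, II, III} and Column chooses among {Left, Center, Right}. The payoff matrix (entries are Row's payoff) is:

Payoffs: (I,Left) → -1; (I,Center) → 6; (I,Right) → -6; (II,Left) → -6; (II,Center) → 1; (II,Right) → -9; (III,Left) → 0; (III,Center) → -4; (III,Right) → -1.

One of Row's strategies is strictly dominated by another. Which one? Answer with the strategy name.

II

I gives a strictly higher payoff than II against every column: -1 > -6, 6 > 1, -6 > -9.
So II is strictly dominated and Row never plays it.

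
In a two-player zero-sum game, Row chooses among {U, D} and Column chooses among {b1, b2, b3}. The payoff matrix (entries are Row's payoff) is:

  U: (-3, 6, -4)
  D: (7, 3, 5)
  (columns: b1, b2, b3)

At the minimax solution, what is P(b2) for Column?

Row minima: U → -4, D → 3; maximin = 3.
Column maxima: b1 → 7, b2 → 6, b3 → 5; minimax = 5.
3 ≠ 5, so there is no saddle point; optimal play is mixed.
b1 is strictly dominated by b3 (it gives Row strictly more in every row), so Column never plays it.
On the remaining 2×2 (U, D vs b2, b3):
Let Row play U with probability p. Expected payoff against b2: 6p + 3(1−p) = 3p + 3; against b3: (-4)p + 5(1−p) = −9p + 5.
Setting these equal: 3p + 3 = −9p + 5 ⇒ 12p = 2 ⇒ p = 1/6, and the value is (3)·(1/6) + 3 = 7/2.
For Column: with q = P(b2), equating U's and D's payoffs gives 10q − 4 = −2q + 5 ⇒ q = 3/4.

3/4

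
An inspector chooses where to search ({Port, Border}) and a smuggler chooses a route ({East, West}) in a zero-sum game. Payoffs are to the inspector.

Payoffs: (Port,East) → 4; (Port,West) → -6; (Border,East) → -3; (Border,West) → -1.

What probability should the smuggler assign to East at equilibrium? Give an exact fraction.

Row minima: Port → -6, Border → -3; maximin = -3.
Column maxima: East → 4, West → -1; minimax = -1.
-3 ≠ -1, so there is no saddle point; optimal play is mixed.
Let the inspector play Port with probability p. Expected payoff against East: 4p + (-3)(1−p) = 7p − 3; against West: (-6)p + (-1)(1−p) = −5p − 1.
Setting these equal: 7p − 3 = −5p − 1 ⇒ 12p = 2 ⇒ p = 1/6, and the value is (7)·(1/6) − 3 = -11/6.
For the smuggler: with q = P(East), equating Port's and Border's payoffs gives 10q − 6 = −2q − 1 ⇒ q = 5/12.

5/12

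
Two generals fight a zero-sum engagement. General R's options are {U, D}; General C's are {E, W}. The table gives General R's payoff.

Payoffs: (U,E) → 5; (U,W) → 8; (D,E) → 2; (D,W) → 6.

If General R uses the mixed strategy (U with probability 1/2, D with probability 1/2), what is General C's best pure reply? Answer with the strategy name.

E

If General C plays E, General R's expected payoff is (1/2)·5 + (1/2)·2 = 7/2.
If General C plays W, General R's expected payoff is (1/2)·8 + (1/2)·6 = 7.
General C minimizes General R's payoff; the smallest is 7/2, so the best response is E.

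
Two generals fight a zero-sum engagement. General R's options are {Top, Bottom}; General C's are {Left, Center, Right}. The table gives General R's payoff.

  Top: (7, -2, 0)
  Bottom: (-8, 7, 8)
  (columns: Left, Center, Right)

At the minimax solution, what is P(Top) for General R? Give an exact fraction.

Row minima: Top → -2, Bottom → -8; maximin = -2.
Column maxima: Left → 7, Center → 7, Right → 8; minimax = 7.
-2 ≠ 7, so there is no saddle point; optimal play is mixed.
Right is strictly dominated by Center (it gives General R strictly more in every row), so General C never plays it.
On the remaining 2×2 (Top, Bottom vs Left, Center):
Let General R play Top with probability p. Expected payoff against Left: 7p + (-8)(1−p) = 15p − 8; against Center: (-2)p + 7(1−p) = −9p + 7.
Setting these equal: 15p − 8 = −9p + 7 ⇒ 24p = 15 ⇒ p = 5/8, and the value is (15)·(5/8) − 8 = 11/8.
For General C: with q = P(Left), equating Top's and Bottom's payoffs gives 9q − 2 = −15q + 7 ⇒ q = 3/8.

5/8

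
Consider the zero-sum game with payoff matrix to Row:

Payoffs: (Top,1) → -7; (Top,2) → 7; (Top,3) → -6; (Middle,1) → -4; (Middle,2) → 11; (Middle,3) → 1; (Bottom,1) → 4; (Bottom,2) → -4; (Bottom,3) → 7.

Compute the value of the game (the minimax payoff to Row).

Row minima: Top → -7, Middle → -4, Bottom → -4; maximin = -4.
Column maxima: 1 → 4, 2 → 11, 3 → 7; minimax = 4.
-4 ≠ 4, so there is no saddle point; optimal play is mixed.
Top is strictly dominated by Middle, so Row never plays it.
3 is strictly dominated by 1 (it gives Row strictly more in every row), so Column never plays it.
On the remaining 2×2 (Middle, Bottom vs 1, 2):
Let Row play Middle with probability p. Expected payoff against 1: (-4)p + 4(1−p) = −8p + 4; against 2: 11p + (-4)(1−p) = 15p − 4.
Setting these equal: −8p + 4 = 15p − 4 ⇒ −23p = -8 ⇒ p = 8/23, and the value is (-8)·(8/23) + 4 = 28/23.
For Column: with q = P(1), equating Middle's and Bottom's payoffs gives −15q + 11 = 8q − 4 ⇒ q = 15/23.

28/23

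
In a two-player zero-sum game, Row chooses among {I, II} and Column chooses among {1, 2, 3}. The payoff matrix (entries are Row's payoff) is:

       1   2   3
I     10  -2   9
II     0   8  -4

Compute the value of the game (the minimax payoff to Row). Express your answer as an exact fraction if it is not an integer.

Row minima: I → -2, II → -4; maximin = -2.
Column maxima: 1 → 10, 2 → 8, 3 → 9; minimax = 8.
-2 ≠ 8, so there is no saddle point; optimal play is mixed.
1 is strictly dominated by 3 (it gives Row strictly more in every row), so Column never plays it.
On the remaining 2×2 (I, II vs 2, 3):
Let Row play I with probability p. Expected payoff against 2: (-2)p + 8(1−p) = −10p + 8; against 3: 9p + (-4)(1−p) = 13p − 4.
Setting these equal: −10p + 8 = 13p − 4 ⇒ −23p = -12 ⇒ p = 12/23, and the value is (-10)·(12/23) + 8 = 64/23.
For Column: with q = P(2), equating I's and II's payoffs gives −11q + 9 = 12q − 4 ⇒ q = 13/23.

64/23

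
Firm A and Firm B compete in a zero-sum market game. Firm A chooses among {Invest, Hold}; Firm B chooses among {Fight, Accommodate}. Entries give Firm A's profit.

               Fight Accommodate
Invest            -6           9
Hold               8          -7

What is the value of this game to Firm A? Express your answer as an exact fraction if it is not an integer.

1

Row minima: Invest → -6, Hold → -7; maximin = -6.
Column maxima: Fight → 8, Accommodate → 9; minimax = 8.
-6 ≠ 8, so there is no saddle point; optimal play is mixed.
Let Firm A play Invest with probability p. Expected payoff against Fight: (-6)p + 8(1−p) = −14p + 8; against Accommodate: 9p + (-7)(1−p) = 16p − 7.
Setting these equal: −14p + 8 = 16p − 7 ⇒ −30p = -15 ⇒ p = 1/2, and the value is (-14)·(1/2) + 8 = 1.
For Firm B: with q = P(Fight), equating Invest's and Hold's payoffs gives −15q + 9 = 15q − 7 ⇒ q = 8/15.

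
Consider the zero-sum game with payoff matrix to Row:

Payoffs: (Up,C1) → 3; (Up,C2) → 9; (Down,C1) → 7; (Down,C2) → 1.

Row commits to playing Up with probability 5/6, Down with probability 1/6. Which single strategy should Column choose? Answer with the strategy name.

If Column plays C1, Row's expected payoff is (5/6)·3 + (1/6)·7 = 11/3.
If Column plays C2, Row's expected payoff is (5/6)·9 + (1/6)·1 = 23/3.
Column minimizes Row's payoff; the smallest is 11/3, so the best response is C1.

C1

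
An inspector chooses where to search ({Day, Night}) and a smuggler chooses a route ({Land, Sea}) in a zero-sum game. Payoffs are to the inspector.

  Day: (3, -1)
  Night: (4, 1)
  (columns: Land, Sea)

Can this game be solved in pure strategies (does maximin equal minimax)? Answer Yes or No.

Yes

Row minima: Day → -1, Night → 1; maximin = 1.
Column maxima: Land → 4, Sea → 1; minimax = 1.
maximin = minimax = 1, so a saddle point exists.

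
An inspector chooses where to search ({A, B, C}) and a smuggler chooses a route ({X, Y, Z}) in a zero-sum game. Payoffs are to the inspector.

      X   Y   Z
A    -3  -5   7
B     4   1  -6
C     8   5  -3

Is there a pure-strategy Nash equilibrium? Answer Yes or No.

No

Row minima: A → -5, B → -6, C → -3; maximin = -3.
Column maxima: X → 8, Y → 5, Z → 7; minimax = 5.
-3 ≠ 5, so no pure-strategy equilibrium exists.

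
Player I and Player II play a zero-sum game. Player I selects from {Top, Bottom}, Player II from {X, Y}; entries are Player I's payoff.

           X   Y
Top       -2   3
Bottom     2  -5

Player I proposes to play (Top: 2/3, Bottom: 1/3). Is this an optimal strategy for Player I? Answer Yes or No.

Against X this mix gives (2/3)·(-2) + (1/3)·2 = -2/3.
Against Y this mix gives (2/3)·3 + (1/3)·(-5) = 1/3.
Player II will play X, holding Player I to -2/3. Shifting weight toward the row that does better against X would raise this floor (the equalizing mix achieves -1/3 against both X and Y), so the proposed strategy is not optimal.

No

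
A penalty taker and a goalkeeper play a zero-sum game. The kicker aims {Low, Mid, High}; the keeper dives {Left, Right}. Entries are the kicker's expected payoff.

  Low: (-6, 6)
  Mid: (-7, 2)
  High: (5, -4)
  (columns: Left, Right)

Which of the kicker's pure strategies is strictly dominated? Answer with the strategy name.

Mid

Low gives a strictly higher payoff than Mid against every column: -6 > -7, 6 > 2.
So Mid is strictly dominated and the kicker never plays it.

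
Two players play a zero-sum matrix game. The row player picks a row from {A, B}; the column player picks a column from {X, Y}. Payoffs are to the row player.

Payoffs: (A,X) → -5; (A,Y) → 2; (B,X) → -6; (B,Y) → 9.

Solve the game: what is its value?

Row minima: A → -5, B → -6; maximin = -5.
Column maxima: X → -5, Y → 9; minimax = -5.
Since maximin = minimax = -5, there is a saddle point and the value is -5.

-5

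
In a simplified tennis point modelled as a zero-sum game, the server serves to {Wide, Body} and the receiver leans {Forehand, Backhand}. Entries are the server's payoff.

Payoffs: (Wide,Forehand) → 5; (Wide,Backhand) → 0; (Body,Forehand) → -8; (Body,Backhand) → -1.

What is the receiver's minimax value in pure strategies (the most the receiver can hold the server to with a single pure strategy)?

0

Column maxima: Forehand → 5, Backhand → 0.
The smallest of these is 0.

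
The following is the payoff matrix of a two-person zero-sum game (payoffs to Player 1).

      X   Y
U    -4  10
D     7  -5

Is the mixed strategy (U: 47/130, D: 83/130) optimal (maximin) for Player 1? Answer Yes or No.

Against X this mix gives (47/130)·(-4) + (83/130)·7 = 393/130.
Against Y this mix gives (47/130)·10 + (83/130)·(-5) = 11/26.
Player 2 will play Y, holding Player 1 to 11/26. Shifting weight toward the row that does better against Y would raise this floor (the equalizing mix achieves 25/13 against both Y and X), so the proposed strategy is not optimal.

No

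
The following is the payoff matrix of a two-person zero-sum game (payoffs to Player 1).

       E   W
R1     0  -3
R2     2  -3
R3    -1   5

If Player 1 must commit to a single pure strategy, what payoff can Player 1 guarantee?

Row minima: R1 → -3, R2 → -3, R3 → -1.
The best of these is -1.

-1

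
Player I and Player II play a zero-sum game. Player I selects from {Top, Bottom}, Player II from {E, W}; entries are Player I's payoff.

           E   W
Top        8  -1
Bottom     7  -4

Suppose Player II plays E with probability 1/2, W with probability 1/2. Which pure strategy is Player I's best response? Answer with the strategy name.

Top

Expected payoff of Top: (1/2)·8 + (1/2)·(-1) = 7/2.
Expected payoff of Bottom: (1/2)·7 + (1/2)·(-4) = 3/2.
The largest is 7/2, so Player I's best response is Top.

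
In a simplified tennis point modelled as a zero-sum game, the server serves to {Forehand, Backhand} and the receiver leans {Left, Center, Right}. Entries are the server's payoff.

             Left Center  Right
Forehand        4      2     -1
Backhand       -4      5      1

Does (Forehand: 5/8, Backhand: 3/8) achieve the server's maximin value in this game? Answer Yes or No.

No

Against Left this mix gives (5/8)·4 + (3/8)·(-4) = 1.
Against Center this mix gives (5/8)·2 + (3/8)·5 = 25/8.
Against Right this mix gives (5/8)·(-1) + (3/8)·1 = -1/4.
The receiver will play Right, holding the server to -1/4. Shifting weight toward the row that does better against Right would raise this floor (the equalizing mix achieves 0 against both Right and Left), so the proposed strategy is not optimal.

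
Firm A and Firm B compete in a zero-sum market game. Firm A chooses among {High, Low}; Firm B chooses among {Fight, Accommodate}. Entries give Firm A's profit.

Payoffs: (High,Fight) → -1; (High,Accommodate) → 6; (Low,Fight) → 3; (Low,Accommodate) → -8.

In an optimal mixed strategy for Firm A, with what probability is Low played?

Row minima: High → -1, Low → -8; maximin = -1.
Column maxima: Fight → 3, Accommodate → 6; minimax = 3.
-1 ≠ 3, so there is no saddle point; optimal play is mixed.
Let Firm A play High with probability p. Expected payoff against Fight: (-1)p + 3(1−p) = −4p + 3; against Accommodate: 6p + (-8)(1−p) = 14p − 8.
Setting these equal: −4p + 3 = 14p − 8 ⇒ −18p = -11 ⇒ p = 11/18, and the value is (-4)·(11/18) + 3 = 5/9.
For Firm B: with q = P(Fight), equating High's and Low's payoffs gives −7q + 6 = 11q − 8 ⇒ q = 7/9.

7/18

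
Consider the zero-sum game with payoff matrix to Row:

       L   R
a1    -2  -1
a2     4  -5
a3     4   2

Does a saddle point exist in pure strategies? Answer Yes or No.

Yes

Row minima: a1 → -2, a2 → -5, a3 → 2; maximin = 2.
Column maxima: L → 4, R → 2; minimax = 2.
maximin = minimax = 2, so a saddle point exists.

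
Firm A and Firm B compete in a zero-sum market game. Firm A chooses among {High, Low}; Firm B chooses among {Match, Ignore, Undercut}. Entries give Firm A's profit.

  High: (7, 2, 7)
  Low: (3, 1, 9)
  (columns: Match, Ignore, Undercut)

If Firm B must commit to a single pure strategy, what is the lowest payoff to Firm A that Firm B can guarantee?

2

Column maxima: Match → 7, Ignore → 2, Undercut → 9.
The smallest of these is 2.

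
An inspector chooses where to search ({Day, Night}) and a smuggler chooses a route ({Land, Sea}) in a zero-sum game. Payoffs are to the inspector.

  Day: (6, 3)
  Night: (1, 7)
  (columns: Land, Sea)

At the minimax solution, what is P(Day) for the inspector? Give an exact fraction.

Row minima: Day → 3, Night → 1; maximin = 3.
Column maxima: Land → 6, Sea → 7; minimax = 6.
3 ≠ 6, so there is no saddle point; optimal play is mixed.
Let the inspector play Day with probability p. Expected payoff against Land: 6p + 1(1−p) = 5p + 1; against Sea: 3p + 7(1−p) = −4p + 7.
Setting these equal: 5p + 1 = −4p + 7 ⇒ 9p = 6 ⇒ p = 2/3, and the value is (5)·(2/3) + 1 = 13/3.
For the smuggler: with q = P(Land), equating Day's and Night's payoffs gives 3q + 3 = −6q + 7 ⇒ q = 4/9.

2/3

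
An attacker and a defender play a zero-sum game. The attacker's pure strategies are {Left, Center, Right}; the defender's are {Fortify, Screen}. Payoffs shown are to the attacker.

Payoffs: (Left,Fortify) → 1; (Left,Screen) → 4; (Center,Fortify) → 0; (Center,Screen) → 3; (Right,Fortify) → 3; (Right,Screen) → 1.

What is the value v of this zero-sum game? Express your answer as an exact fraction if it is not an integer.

Row minima: Left → 1, Center → 0, Right → 1; maximin = 1.
Column maxima: Fortify → 3, Screen → 4; minimax = 3.
1 ≠ 3, so there is no saddle point; optimal play is mixed.
Center is strictly dominated by Left, so the attacker never plays it.
On the remaining 2×2 (Left, Right vs Fortify, Screen):
Let the attacker play Left with probability p. Expected payoff against Fortify: 1p + 3(1−p) = −2p + 3; against Screen: 4p + 1(1−p) = 3p + 1.
Setting these equal: −2p + 3 = 3p + 1 ⇒ −5p = -2 ⇒ p = 2/5, and the value is (-2)·(2/5) + 3 = 11/5.
For the defender: with q = P(Fortify), equating Left's and Right's payoffs gives −3q + 4 = 2q + 1 ⇒ q = 3/5.

11/5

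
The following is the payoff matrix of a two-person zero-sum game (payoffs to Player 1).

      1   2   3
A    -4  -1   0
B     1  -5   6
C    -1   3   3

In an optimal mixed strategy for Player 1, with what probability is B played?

Row minima: A → -4, B → -5, C → -1; maximin = -1.
Column maxima: 1 → 1, 2 → 3, 3 → 6; minimax = 1.
-1 ≠ 1, so there is no saddle point; optimal play is mixed.
A is strictly dominated by C, so Player 1 never plays it.
3 is strictly dominated by 1 (it gives Player 1 strictly more in every row), so Player 2 never plays it.
On the remaining 2×2 (B, C vs 1, 2):
Let Player 1 play B with probability p. Expected payoff against 1: 1p + (-1)(1−p) = 2p − 1; against 2: (-5)p + 3(1−p) = −8p + 3.
Setting these equal: 2p − 1 = −8p + 3 ⇒ 10p = 4 ⇒ p = 2/5, and the value is (2)·(2/5) − 1 = -1/5.
For Player 2: with q = P(1), equating B's and C's payoffs gives 6q − 5 = −4q + 3 ⇒ q = 4/5.

2/5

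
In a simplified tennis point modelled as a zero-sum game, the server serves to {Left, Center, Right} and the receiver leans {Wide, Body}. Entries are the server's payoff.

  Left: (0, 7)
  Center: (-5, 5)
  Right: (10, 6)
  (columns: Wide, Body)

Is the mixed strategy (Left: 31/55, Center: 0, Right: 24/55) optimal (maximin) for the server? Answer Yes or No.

No

Against Wide this mix gives (31/55)·0 + (24/55)·10 = 48/11.
Against Body this mix gives (31/55)·7 + (24/55)·6 = 361/55.
The receiver will play Wide, holding the server to 48/11. Shifting weight toward the row that does better against Wide would raise this floor (the equalizing mix achieves 70/11 against both Wide and Body), so the proposed strategy is not optimal.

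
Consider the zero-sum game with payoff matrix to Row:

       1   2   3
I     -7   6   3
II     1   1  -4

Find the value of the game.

Row minima: I → -7, II → -4; maximin = -4.
Column maxima: 1 → 1, 2 → 6, 3 → 3; minimax = 1.
-4 ≠ 1, so there is no saddle point; optimal play is mixed.
2 is strictly dominated by 3 (it gives Row strictly more in every row), so Column never plays it.
On the remaining 2×2 (I, II vs 1, 3):
Let Row play I with probability p. Expected payoff against 1: (-7)p + 1(1−p) = −8p + 1; against 3: 3p + (-4)(1−p) = 7p − 4.
Setting these equal: −8p + 1 = 7p − 4 ⇒ −15p = -5 ⇒ p = 1/3, and the value is (-8)·(1/3) + 1 = -5/3.
For Column: with q = P(1), equating I's and II's payoffs gives −10q + 3 = 5q − 4 ⇒ q = 7/15.

-5/3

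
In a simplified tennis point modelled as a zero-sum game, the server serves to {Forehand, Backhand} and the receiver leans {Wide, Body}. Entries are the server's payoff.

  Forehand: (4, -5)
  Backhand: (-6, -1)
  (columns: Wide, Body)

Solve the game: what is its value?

-17/7

Row minima: Forehand → -5, Backhand → -6; maximin = -5.
Column maxima: Wide → 4, Body → -1; minimax = -1.
-5 ≠ -1, so there is no saddle point; optimal play is mixed.
Let the server play Forehand with probability p. Expected payoff against Wide: 4p + (-6)(1−p) = 10p − 6; against Body: (-5)p + (-1)(1−p) = −4p − 1.
Setting these equal: 10p − 6 = −4p − 1 ⇒ 14p = 5 ⇒ p = 5/14, and the value is (10)·(5/14) − 6 = -17/7.
For the receiver: with q = P(Wide), equating Forehand's and Backhand's payoffs gives 9q − 5 = −5q − 1 ⇒ q = 2/7.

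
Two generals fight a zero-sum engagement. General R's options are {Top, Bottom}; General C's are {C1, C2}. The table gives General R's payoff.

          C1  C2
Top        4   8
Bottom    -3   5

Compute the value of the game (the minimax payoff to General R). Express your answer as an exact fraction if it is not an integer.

Row minima: Top → 4, Bottom → -3; maximin = 4.
Column maxima: C1 → 4, C2 → 8; minimax = 4.
Since maximin = minimax = 4, there is a saddle point and the value is 4.

4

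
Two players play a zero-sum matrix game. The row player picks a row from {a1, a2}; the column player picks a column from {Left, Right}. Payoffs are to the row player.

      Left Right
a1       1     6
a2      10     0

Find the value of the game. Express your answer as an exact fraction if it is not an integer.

Row minima: a1 → 1, a2 → 0; maximin = 1.
Column maxima: Left → 10, Right → 6; minimax = 6.
1 ≠ 6, so there is no saddle point; optimal play is mixed.
Let the row player play a1 with probability p. Expected payoff against Left: 1p + 10(1−p) = −9p + 10; against Right: 6p + 0(1−p) = 6p.
Setting these equal: −9p + 10 = 6p ⇒ −15p = -10 ⇒ p = 2/3, and the value is (-9)·(2/3) + 10 = 4.
For the column player: with q = P(Left), equating a1's and a2's payoffs gives −5q + 6 = 10q ⇒ q = 2/5.

4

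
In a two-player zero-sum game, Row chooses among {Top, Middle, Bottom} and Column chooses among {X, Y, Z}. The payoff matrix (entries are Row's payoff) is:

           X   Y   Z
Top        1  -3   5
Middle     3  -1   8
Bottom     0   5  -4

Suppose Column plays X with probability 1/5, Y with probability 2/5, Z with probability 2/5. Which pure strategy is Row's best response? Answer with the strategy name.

Middle

Expected payoff of Top: (1/5)·1 + (2/5)·(-3) + (2/5)·5 = 1.
Expected payoff of Middle: (1/5)·3 + (2/5)·(-1) + (2/5)·8 = 17/5.
Expected payoff of Bottom: (1/5)·0 + (2/5)·5 + (2/5)·(-4) = 2/5.
The largest is 17/5, so Row's best response is Middle.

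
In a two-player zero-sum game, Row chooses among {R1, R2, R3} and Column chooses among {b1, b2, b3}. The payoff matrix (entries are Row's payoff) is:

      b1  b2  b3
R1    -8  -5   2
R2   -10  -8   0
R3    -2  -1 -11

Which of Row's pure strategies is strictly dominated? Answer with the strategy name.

R2

R1 gives a strictly higher payoff than R2 against every column: -8 > -10, -5 > -8, 2 > 0.
So R2 is strictly dominated and Row never plays it.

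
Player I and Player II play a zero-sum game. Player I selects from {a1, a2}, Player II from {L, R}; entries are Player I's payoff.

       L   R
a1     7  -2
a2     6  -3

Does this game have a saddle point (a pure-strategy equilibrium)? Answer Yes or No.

Row minima: a1 → -2, a2 → -3; maximin = -2.
Column maxima: L → 7, R → -2; minimax = -2.
maximin = minimax = -2, so a saddle point exists.

Yes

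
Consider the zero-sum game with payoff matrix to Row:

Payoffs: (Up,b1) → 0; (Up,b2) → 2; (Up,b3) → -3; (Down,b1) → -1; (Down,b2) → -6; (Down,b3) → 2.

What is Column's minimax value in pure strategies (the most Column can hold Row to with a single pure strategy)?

0

Column maxima: b1 → 0, b2 → 2, b3 → 2.
The smallest of these is 0.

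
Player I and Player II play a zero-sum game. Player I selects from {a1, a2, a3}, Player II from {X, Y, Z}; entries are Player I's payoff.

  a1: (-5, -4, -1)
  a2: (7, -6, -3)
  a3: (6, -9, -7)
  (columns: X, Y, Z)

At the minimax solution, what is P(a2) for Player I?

1/14

Row minima: a1 → -5, a2 → -6, a3 → -9; maximin = -5.
Column maxima: X → 7, Y → -4, Z → -1; minimax = -4.
-5 ≠ -4, so there is no saddle point; optimal play is mixed.
a3 is strictly dominated by a2, so Player I never plays it.
Z is strictly dominated by Y (it gives Player I strictly more in every row), so Player II never plays it.
On the remaining 2×2 (a1, a2 vs X, Y):
Let Player I play a1 with probability p. Expected payoff against X: (-5)p + 7(1−p) = −12p + 7; against Y: (-4)p + (-6)(1−p) = 2p − 6.
Setting these equal: −12p + 7 = 2p − 6 ⇒ −14p = -13 ⇒ p = 13/14, and the value is (-12)·(13/14) + 7 = -29/7.
For Player II: with q = P(X), equating a1's and a2's payoffs gives −q − 4 = 13q − 6 ⇒ q = 1/7.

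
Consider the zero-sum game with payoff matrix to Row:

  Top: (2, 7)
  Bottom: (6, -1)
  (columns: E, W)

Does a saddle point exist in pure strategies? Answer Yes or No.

Row minima: Top → 2, Bottom → -1; maximin = 2.
Column maxima: E → 6, W → 7; minimax = 6.
2 ≠ 6, so no pure-strategy equilibrium exists.

No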